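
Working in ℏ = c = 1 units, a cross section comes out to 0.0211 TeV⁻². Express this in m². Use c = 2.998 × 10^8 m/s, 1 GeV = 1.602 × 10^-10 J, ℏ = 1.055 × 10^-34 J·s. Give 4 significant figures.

8.225 × 10^-40 m²

Area is [L]² = [E]⁻²·(ℏc)²; restore (ℏc)².
1 GeV⁻² → (ℏc)² × (1 GeV in J)⁻² = 3.898 × 10^-32 m².
Convert the energy scale: 0.0211 TeV⁻² = 2.11 × 10^-8 GeV⁻².
Result: 2.11 × 10^-8 × 3.898 × 10^-32 = 8.225 × 10^-40 m².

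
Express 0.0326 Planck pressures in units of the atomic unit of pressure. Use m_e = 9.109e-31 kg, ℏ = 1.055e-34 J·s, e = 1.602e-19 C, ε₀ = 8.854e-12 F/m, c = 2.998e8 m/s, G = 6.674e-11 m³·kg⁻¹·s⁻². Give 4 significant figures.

5.156e98

Planck pressure: p_P = c⁷/(ℏG²) = 4.632e113 Pa
atomic unit of pressure: P_au = E_h/a₀³ = m_e⁴e¹⁰/((4πε₀)⁵ℏ⁸) = 2.929e13 Pa
0.0326 × 4.632e113 / 2.929e13 = 5.156e98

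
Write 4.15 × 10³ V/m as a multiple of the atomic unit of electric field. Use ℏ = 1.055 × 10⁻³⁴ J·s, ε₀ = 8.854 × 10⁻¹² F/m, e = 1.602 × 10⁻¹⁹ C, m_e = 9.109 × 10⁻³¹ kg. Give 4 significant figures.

atomic unit of electric field: E_au = E_h/(e a₀) = m_e²e⁵/((4πε₀)³ℏ⁴) = 5.131 × 10¹¹ V/m.
4.15 × 10³ / 5.131 × 10¹¹ = 8.088 × 10⁻⁹

8.088 × 10⁻⁹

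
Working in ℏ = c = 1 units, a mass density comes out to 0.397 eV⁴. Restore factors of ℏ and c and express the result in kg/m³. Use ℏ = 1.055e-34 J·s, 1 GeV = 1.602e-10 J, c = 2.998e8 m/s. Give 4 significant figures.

9.194e-17 kg/m³

Mass density is [E]/(c²[L]³) = [E]⁴/(ℏ³c⁵).
1 GeV⁴ → 1/(ℏ³c⁵) × (1 GeV in J)⁴ = 2.316e20 kg/m³.
Convert the energy scale: 0.397 eV⁴ = 3.97e-37 GeV⁴.
Result: 3.97e-37 × 2.316e20 = 9.194e-17 kg/m³.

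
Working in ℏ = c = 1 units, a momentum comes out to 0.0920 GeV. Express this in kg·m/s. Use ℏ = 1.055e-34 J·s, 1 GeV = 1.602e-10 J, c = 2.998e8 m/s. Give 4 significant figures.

4.916e-20 kg·m/s

Momentum is [E]/c; divide by c.
1 GeV → 1/c × (1 GeV in J) = 5.344e-19 kg·m/s.
Result: 0.0920 × 5.344e-19 = 4.916e-20 kg·m/s.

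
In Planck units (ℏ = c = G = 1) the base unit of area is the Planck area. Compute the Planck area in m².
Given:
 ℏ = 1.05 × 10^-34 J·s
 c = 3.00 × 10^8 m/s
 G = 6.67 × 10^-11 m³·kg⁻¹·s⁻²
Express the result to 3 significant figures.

A_P = ℏG/c³
  = 7.00 × 10^-45 / 2.70 × 10^25
  = 2.59 × 10^-70 m²

2.59 × 10^-70 m²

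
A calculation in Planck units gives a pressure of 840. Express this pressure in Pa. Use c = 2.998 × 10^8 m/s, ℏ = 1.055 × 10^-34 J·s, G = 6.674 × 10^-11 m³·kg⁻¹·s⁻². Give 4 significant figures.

One Planck pressure: p_P = c⁷/(ℏG²) = 4.632 × 10^113 Pa.
840 × 4.632 × 10^113 Pa = 3.891 × 10^116 Pa

3.891 × 10^116 Pa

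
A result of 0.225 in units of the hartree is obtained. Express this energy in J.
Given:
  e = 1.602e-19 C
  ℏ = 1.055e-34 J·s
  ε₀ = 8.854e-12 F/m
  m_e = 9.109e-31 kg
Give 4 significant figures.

9.797e-19 J

One hartree: E_h = m_e e⁴/(4πε₀ℏ)² = 4.354e-18 J.
0.225 × 4.354e-18 J = 9.797e-19 J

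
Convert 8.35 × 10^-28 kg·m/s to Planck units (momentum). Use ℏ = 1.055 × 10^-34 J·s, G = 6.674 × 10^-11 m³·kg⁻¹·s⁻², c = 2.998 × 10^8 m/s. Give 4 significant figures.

1.279 × 10^-28

Planck momentum: p_P = √(ℏc³/G) = 6.527 kg·m/s.
8.35 × 10^-28 / 6.527 = 1.279 × 10^-28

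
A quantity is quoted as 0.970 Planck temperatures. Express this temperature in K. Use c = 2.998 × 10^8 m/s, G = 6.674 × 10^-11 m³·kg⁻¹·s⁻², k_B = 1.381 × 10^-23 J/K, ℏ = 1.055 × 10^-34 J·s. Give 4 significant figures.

1.374 × 10^32 K

One Planck temperature: T_P = √(ℏc⁵/G) / k_B = 1.417 × 10^32 K.
0.970 × 1.417 × 10^32 K = 1.374 × 10^32 K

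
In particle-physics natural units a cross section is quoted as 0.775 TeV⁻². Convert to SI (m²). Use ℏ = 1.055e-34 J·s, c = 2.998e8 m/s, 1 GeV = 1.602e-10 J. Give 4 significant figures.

Area is [L]² = [E]⁻²·(ℏc)²; restore (ℏc)².
1 GeV⁻² → (ℏc)² × (1 GeV in J)⁻² = 3.898e-32 m².
Convert the energy scale: 0.775 TeV⁻² = 7.75e-7 GeV⁻².
Result: 7.75e-7 × 3.898e-32 = 3.021e-38 m².

3.021e-38 m²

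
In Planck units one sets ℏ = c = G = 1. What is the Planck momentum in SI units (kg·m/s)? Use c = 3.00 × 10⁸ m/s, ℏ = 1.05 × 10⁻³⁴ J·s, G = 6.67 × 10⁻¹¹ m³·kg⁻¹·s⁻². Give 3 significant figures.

6.52 kg·m/s

p_P = √(ℏc³/G)
  = √(42.5)
  = 6.52 kg·m/s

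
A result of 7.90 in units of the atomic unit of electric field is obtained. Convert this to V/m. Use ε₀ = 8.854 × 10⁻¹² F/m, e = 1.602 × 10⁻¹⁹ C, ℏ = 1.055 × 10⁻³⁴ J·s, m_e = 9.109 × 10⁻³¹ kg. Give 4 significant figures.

4.053 × 10¹² V/m

One atomic unit of electric field: E_au = E_h/(e a₀) = m_e²e⁵/((4πε₀)³ℏ⁴) = 5.131 × 10¹¹ V/m.
7.90 × 5.131 × 10¹¹ V/m = 4.053 × 10¹² V/m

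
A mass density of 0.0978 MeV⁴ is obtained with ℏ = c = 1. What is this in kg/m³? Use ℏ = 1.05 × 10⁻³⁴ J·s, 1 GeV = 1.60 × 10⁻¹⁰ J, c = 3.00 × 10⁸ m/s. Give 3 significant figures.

2.28 × 10⁷ kg/m³

Mass density is [E]/(c²[L]³) = [E]⁴/(ℏ³c⁵).
1 GeV⁴ → 1/(ℏ³c⁵) × (1 GeV in J)⁴ = 2.33 × 10²⁰ kg/m³.
Convert the energy scale: 0.0978 MeV⁴ = 9.78 × 10⁻¹⁴ GeV⁴.
Result: 9.78 × 10⁻¹⁴ × 2.33 × 10²⁰ = 2.28 × 10⁷ kg/m³.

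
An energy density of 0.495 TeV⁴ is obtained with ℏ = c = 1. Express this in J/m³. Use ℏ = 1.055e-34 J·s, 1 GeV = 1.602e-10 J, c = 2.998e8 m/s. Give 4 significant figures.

1.030e49 J/m³

[E]/[L]³ = [E]⁴/(ℏc)³; restore (ℏc)⁻³.
1 GeV⁴ → 1/(ℏc)³ × (1 GeV in J)⁴ = 2.082e37 J/m³.
Convert the energy scale: 0.495 TeV⁴ = 4.95e11 GeV⁴.
Result: 4.95e11 × 2.082e37 = 1.030e49 J/m³.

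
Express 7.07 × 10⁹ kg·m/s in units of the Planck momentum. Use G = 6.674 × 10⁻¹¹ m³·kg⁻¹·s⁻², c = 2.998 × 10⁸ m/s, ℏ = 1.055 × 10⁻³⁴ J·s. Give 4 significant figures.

Planck momentum: p_P = √(ℏc³/G) = 6.527 kg·m/s.
7.07 × 10⁹ / 6.527 = 1.083 × 10⁹

1.083 × 10⁹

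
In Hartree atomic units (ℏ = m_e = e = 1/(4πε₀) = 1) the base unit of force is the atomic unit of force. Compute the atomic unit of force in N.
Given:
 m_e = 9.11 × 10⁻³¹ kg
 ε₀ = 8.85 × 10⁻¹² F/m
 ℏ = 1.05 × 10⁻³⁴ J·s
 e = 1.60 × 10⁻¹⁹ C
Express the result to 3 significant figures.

F_au = E_h/a₀ = m_e²e⁶/((4πε₀)³ℏ⁴)
E_h = 4.38 × 10⁻¹⁸ J
a₀ = 5.26 × 10⁻¹¹ m
E_h/a₀ = 8.33 × 10⁻⁸ N

8.33 × 10⁻⁸ N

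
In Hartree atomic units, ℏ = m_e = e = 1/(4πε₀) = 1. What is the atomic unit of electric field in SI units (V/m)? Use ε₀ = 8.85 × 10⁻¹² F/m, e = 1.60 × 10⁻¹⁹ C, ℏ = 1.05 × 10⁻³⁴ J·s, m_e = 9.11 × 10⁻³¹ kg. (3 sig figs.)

The unique combination of the constants set to 1 with dimensions of electric field is E_au = E_h/(e a₀) = m_e²e⁵/((4πε₀)³ℏ⁴).
E_h = 4.38 × 10⁻¹⁸ J
a₀ = 5.26 × 10⁻¹¹ m
E_h/(e·a₀) = 5.20 × 10¹¹ V/m

5.20 × 10¹¹ V/m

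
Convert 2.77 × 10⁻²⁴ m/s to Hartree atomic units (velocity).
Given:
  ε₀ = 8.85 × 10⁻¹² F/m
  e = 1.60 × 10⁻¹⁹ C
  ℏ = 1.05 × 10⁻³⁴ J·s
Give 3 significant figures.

atomic unit of velocity: v_au = e²/(4πε₀ℏ) = 2.19 × 10⁶ m/s.
2.77 × 10⁻²⁴ / 2.19 × 10⁶ = 1.26 × 10⁻³⁰

1.26 × 10⁻³⁰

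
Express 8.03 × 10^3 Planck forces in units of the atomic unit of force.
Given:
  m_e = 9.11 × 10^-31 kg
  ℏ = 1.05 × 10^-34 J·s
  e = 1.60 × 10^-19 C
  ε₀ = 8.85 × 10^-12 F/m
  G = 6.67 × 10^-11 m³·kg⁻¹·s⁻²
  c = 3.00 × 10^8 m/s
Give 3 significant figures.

Planck force: F_P = c⁴/G = 1.21 × 10^44 N
atomic unit of force: F_au = E_h/a₀ = m_e²e⁶/((4πε₀)³ℏ⁴) = 8.33 × 10^-8 N
8.03 × 10^3 × 1.21 × 10^44 / 8.33 × 10^-8 = 1.17 × 10^55

1.17 × 10^55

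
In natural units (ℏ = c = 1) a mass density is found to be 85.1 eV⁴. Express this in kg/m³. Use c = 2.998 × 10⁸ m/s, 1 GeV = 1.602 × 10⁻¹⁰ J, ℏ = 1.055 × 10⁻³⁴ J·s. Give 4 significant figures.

1.971 × 10⁻¹⁴ kg/m³

Mass density is [E]/(c²[L]³) = [E]⁴/(ℏ³c⁵).
1 GeV⁴ → 1/(ℏ³c⁵) × (1 GeV in J)⁴ = 2.316 × 10²⁰ kg/m³.
Convert the energy scale: 85.1 eV⁴ = 8.51 × 10⁻³⁵ GeV⁴.
Result: 8.51 × 10⁻³⁵ × 2.316 × 10²⁰ = 1.971 × 10⁻¹⁴ kg/m³.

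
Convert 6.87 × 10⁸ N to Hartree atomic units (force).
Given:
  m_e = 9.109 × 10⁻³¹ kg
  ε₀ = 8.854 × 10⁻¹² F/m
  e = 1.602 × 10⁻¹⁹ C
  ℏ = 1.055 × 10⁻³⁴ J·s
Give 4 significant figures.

atomic unit of force: F_au = E_h/a₀ = m_e²e⁶/((4πε₀)³ℏ⁴) = 8.220 × 10⁻⁸ N.
6.87 × 10⁸ / 8.220 × 10⁻⁸ = 8.358 × 10¹⁵

8.358 × 10¹⁵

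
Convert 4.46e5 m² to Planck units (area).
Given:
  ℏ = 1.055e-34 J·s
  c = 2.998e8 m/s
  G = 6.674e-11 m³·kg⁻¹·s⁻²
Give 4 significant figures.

Planck area: A_P = ℏG/c³ = 2.613e-70 m².
4.46e5 / 2.613e-70 = 1.707e75

1.707e75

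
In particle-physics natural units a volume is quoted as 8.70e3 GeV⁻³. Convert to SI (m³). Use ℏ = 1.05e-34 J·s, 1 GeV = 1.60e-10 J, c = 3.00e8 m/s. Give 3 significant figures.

6.64e-44 m³

Volume is [L]³ = [E]⁻³·(ℏc)³.
1 GeV⁻³ → (ℏc)³ × (1 GeV in J)⁻³ = 7.63e-48 m³.
Result: 8.70e3 × 7.63e-48 = 6.64e-44 m³.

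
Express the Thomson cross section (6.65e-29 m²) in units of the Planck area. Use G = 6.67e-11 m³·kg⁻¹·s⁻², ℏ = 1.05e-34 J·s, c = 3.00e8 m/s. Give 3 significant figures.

Planck area: A_P = ℏG/c³ = 2.59e-70 m².
6.65e-29 / 2.59e-70 = 2.56e41

2.56e41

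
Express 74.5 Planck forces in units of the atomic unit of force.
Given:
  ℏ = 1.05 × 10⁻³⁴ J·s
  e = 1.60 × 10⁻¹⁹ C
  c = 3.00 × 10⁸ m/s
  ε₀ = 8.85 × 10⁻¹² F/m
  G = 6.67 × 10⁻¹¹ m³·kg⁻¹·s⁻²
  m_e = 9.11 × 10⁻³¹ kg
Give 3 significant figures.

1.09 × 10⁵³

Planck force: F_P = c⁴/G = 1.21 × 10⁴⁴ N
atomic unit of force: F_au = E_h/a₀ = m_e²e⁶/((4πε₀)³ℏ⁴) = 8.33 × 10⁻⁸ N
74.5 × 1.21 × 10⁴⁴ / 8.33 × 10⁻⁸ = 1.09 × 10⁵³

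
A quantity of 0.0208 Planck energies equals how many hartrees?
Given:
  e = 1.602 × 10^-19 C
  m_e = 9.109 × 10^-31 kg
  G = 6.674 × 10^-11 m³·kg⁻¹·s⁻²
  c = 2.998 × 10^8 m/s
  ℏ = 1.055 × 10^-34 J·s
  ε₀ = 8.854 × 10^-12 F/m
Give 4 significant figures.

Planck energy: E_P = √(ℏc⁵/G) = 1.957 × 10^9 J
hartree: E_h = m_e e⁴/(4πε₀ℏ)² = 4.354 × 10^-18 J
0.0208 × 1.957 × 10^9 / 4.354 × 10^-18 = 9.347 × 10^24

9.347 × 10^24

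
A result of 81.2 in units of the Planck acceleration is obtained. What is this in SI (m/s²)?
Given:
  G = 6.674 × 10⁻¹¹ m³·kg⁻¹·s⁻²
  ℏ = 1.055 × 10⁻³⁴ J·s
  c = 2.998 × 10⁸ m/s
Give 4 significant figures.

4.515 × 10⁵³ m/s²

One Planck acceleration: a_P = √(c⁷/(ℏG)) = 5.560 × 10⁵¹ m/s².
81.2 × 5.560 × 10⁵¹ m/s² = 4.515 × 10⁵³ m/s²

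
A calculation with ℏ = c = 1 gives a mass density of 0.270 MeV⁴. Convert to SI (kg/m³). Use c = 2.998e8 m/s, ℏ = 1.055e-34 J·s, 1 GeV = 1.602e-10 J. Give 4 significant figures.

Mass density is [E]/(c²[L]³) = [E]⁴/(ℏ³c⁵).
1 GeV⁴ → 1/(ℏ³c⁵) × (1 GeV in J)⁴ = 2.316e20 kg/m³.
Convert the energy scale: 0.270 MeV⁴ = 2.70e-13 GeV⁴.
Result: 2.70e-13 × 2.316e20 = 6.253e7 kg/m³.

6.253e7 kg/m³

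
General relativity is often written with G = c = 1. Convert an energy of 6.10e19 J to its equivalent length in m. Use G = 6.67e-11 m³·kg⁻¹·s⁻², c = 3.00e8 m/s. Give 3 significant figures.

5.02e-25 m

Energy → length via G/c⁴.
6.10e19 J × (G/c⁴) = 5.02e-25 m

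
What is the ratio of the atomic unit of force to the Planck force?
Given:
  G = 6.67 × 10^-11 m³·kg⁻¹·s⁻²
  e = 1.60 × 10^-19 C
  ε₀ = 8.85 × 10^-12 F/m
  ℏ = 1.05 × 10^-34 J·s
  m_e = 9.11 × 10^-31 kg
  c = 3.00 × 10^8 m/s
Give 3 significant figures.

6.86 × 10^-52

atomic unit of force: F_au = E_h/a₀ = m_e²e⁶/((4πε₀)³ℏ⁴) = 8.33 × 10^-8 N
Planck force: F_P = c⁴/G = 1.21 × 10^44 N
ratio = 8.33 × 10^-8 / 1.21 × 10^44 = 6.86 × 10^-52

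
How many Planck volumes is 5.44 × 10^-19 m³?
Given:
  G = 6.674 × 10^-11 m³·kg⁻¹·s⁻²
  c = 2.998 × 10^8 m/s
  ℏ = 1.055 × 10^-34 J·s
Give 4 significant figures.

1.288 × 10^86

Planck volume: V_P = (ℏG/c³)^(3/2) = 4.224 × 10^-105 m³.
5.44 × 10^-19 / 4.224 × 10^-105 = 1.288 × 10^86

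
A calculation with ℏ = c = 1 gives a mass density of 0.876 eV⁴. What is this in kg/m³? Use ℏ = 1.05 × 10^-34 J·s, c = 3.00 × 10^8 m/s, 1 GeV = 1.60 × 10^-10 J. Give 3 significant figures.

Mass density is [E]/(c²[L]³) = [E]⁴/(ℏ³c⁵).
1 GeV⁴ → 1/(ℏ³c⁵) × (1 GeV in J)⁴ = 2.33 × 10^20 kg/m³.
Convert the energy scale: 0.876 eV⁴ = 8.76 × 10^-37 GeV⁴.
Result: 8.76 × 10^-37 × 2.33 × 10^20 = 2.04 × 10^-16 kg/m³.

2.04 × 10^-16 kg/m³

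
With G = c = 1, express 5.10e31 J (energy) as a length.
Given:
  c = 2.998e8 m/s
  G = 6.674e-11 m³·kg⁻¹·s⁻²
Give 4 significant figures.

Energy → length via G/c⁴.
5.10e31 J × (G/c⁴) = 4.213e-13 m

4.213e-13 m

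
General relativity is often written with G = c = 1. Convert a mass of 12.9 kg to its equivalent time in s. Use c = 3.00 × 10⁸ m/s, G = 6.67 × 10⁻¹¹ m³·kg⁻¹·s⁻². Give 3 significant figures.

Mass → time via G/c³.
12.9 kg × (G/c³) = 3.19 × 10⁻³⁵ s

3.19 × 10⁻³⁵ s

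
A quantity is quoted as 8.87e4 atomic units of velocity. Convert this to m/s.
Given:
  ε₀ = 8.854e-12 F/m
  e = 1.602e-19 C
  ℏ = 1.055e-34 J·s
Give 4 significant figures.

One atomic unit of velocity: v_au = e²/(4πε₀ℏ) = 2.186e6 m/s.
8.87e4 × 2.186e6 m/s = 1.939e11 m/s

1.939e11 m/s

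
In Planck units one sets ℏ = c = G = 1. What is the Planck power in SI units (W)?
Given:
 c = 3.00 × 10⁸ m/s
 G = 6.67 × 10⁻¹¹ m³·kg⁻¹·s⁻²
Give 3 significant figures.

3.64 × 10⁵² W

P_P = c⁵/G
  = 2.43 × 10⁴² / 6.67 × 10⁻¹¹
  = 3.64 × 10⁵² W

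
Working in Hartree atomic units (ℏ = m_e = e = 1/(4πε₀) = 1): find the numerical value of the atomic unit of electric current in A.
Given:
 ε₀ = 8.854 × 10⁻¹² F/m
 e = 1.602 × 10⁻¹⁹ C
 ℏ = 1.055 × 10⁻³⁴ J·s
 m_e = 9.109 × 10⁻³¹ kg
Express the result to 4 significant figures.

6.612 × 10⁻³ A

The unique combination of the constants set to 1 with dimensions of current is I_au = e E_h/ℏ = m_e e⁵/((4πε₀)²ℏ³).
E_h = 4.354 × 10⁻¹⁸ J
e·E_h/ℏ = 6.612 × 10⁻³ A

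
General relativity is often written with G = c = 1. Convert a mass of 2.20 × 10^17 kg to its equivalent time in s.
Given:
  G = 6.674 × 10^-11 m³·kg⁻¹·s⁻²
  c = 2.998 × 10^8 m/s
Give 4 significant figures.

Mass → time via G/c³.
2.20 × 10^17 kg × (G/c³) = 5.449 × 10^-19 s

5.449 × 10^-19 s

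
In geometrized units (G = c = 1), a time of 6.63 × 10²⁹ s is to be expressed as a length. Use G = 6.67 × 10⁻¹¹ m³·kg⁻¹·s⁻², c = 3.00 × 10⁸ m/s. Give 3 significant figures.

1.99 × 10³⁸ m

Time → length via c.
6.63 × 10²⁹ s × (c) = 1.99 × 10³⁸ m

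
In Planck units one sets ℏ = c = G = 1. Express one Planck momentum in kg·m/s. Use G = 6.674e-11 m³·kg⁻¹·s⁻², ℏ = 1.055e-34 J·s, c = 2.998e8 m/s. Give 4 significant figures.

6.527 kg·m/s

p_P = √(ℏc³/G)
  = √(42.60)
  = 6.527 kg·m/s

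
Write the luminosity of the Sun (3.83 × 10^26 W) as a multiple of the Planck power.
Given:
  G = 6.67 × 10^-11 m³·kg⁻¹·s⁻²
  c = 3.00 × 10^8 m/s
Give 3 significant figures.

1.05 × 10^-26

Planck power: P_P = c⁵/G = 3.64 × 10^52 W.
3.83 × 10^26 / 3.64 × 10^52 = 1.05 × 10^-26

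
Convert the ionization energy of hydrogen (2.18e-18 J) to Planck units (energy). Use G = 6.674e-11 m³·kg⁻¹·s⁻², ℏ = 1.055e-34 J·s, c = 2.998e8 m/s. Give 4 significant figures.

Planck energy: E_P = √(ℏc⁵/G) = 1.957e9 J.
2.18e-18 / 1.957e9 = 1.114e-27

1.114e-27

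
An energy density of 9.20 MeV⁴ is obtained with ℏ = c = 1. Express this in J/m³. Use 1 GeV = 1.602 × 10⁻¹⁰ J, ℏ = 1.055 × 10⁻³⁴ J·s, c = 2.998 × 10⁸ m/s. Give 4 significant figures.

1.915 × 10²⁶ J/m³

[E]/[L]³ = [E]⁴/(ℏc)³; restore (ℏc)⁻³.
1 GeV⁴ → 1/(ℏc)³ × (1 GeV in J)⁴ = 2.082 × 10³⁷ J/m³.
Convert the energy scale: 9.20 MeV⁴ = 9.20 × 10⁻¹² GeV⁴.
Result: 9.20 × 10⁻¹² × 2.082 × 10³⁷ = 1.915 × 10²⁶ J/m³.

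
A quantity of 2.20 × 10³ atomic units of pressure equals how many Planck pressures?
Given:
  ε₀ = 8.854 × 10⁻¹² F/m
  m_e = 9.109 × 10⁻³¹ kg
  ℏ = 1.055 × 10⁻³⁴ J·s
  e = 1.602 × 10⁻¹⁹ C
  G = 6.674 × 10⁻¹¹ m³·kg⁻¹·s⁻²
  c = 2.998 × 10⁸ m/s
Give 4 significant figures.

atomic unit of pressure: P_au = E_h/a₀³ = m_e⁴e¹⁰/((4πε₀)⁵ℏ⁸) = 2.929 × 10¹³ Pa
Planck pressure: p_P = c⁷/(ℏG²) = 4.632 × 10¹¹³ Pa
2.20 × 10³ × 2.929 × 10¹³ / 4.632 × 10¹¹³ = 1.391 × 10⁻⁹⁷

1.391 × 10⁻⁹⁷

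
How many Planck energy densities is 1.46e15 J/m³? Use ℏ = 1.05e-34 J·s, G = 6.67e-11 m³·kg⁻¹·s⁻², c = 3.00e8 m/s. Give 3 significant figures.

Planck energy density: u_P = c⁷/(ℏG²) = 4.68e113 J/m³.
1.46e15 / 4.68e113 = 3.12e-99

3.12e-99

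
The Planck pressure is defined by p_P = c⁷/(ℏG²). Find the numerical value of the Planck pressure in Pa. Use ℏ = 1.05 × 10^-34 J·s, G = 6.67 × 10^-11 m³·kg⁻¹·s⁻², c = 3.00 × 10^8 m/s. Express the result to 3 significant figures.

4.68 × 10^113 Pa

p_P = c⁷/(ℏG²)
  = 2.19 × 10^59 / 4.67 × 10^-55
  = 4.68 × 10^113 Pa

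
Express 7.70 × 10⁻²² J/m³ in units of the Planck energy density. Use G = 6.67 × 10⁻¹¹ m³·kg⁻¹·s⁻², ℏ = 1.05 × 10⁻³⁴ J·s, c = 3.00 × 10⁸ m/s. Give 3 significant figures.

1.64 × 10⁻¹³⁵

Planck energy density: u_P = c⁷/(ℏG²) = 4.68 × 10¹¹³ J/m³.
7.70 × 10⁻²² / 4.68 × 10¹¹³ = 1.64 × 10⁻¹³⁵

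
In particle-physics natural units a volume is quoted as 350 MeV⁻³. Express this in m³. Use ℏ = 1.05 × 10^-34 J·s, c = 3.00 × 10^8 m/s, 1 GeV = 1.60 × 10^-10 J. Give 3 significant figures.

Volume is [L]³ = [E]⁻³·(ℏc)³.
1 GeV⁻³ → (ℏc)³ × (1 GeV in J)⁻³ = 7.63 × 10^-48 m³.
Convert the energy scale: 350 MeV⁻³ = 3.50 × 10^11 GeV⁻³.
Result: 3.50 × 10^11 × 7.63 × 10^-48 = 2.67 × 10^-36 m³.

2.67 × 10^-36 m³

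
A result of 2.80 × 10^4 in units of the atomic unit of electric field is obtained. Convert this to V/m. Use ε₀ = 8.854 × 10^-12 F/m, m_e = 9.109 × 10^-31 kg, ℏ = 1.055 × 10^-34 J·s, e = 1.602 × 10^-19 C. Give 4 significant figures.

1.437 × 10^16 V/m

One atomic unit of electric field: E_au = E_h/(e a₀) = m_e²e⁵/((4πε₀)³ℏ⁴) = 5.131 × 10^11 V/m.
2.80 × 10^4 × 5.131 × 10^11 V/m = 1.437 × 10^16 V/m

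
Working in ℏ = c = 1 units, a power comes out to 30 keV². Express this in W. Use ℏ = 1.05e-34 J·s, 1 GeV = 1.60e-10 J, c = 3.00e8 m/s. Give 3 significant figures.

7.31e3 W

Power is [E]/[T] = [E]²/ℏ.
1 GeV² → 1/ℏ × (1 GeV in J)² = 2.44e14 W.
Convert the energy scale: 30 keV² = 3.00e-11 GeV².
Result: 3.00e-11 × 2.44e14 = 7.31e3 W.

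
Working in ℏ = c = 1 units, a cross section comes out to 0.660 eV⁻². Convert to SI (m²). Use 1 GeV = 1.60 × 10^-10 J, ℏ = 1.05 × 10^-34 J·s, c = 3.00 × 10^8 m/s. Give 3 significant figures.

Area is [L]² = [E]⁻²·(ℏc)²; restore (ℏc)².
1 GeV⁻² → (ℏc)² × (1 GeV in J)⁻² = 3.88 × 10^-32 m².
Convert the energy scale: 0.660 eV⁻² = 6.60 × 10^17 GeV⁻².
Result: 6.60 × 10^17 × 3.88 × 10^-32 = 2.56 × 10^-14 m².

2.56 × 10^-14 m²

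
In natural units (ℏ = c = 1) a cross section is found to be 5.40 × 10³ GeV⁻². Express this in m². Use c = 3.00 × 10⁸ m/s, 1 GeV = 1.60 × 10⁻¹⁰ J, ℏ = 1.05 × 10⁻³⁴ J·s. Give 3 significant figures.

2.09 × 10⁻²⁸ m²

Area is [L]² = [E]⁻²·(ℏc)²; restore (ℏc)².
1 GeV⁻² → (ℏc)² × (1 GeV in J)⁻² = 3.88 × 10⁻³² m².
Result: 5.40 × 10³ × 3.88 × 10⁻³² = 2.09 × 10⁻²⁸ m².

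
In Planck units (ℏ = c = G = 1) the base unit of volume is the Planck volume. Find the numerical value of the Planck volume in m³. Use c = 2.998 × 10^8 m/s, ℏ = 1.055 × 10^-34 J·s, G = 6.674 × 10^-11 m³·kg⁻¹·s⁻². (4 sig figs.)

4.224 × 10^-105 m³

V_P = (ℏG/c³)^(3/2)
  = √(1.784 × 10^-209)
  = 4.224 × 10^-105 m³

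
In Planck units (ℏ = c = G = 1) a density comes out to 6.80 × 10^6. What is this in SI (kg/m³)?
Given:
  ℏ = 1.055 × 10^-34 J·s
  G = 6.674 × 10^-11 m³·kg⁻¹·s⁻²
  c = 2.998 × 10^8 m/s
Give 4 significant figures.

One Planck density: ρ_P = c⁵/(ℏG²) = 5.154 × 10^96 kg/m³.
6.80 × 10^6 × 5.154 × 10^96 kg/m³ = 3.505 × 10^103 kg/m³

3.505 × 10^103 kg/m³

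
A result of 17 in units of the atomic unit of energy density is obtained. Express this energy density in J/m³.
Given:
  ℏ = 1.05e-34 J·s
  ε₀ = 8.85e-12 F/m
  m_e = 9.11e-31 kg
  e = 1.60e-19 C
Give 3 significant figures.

One atomic unit of energy density: u_au = E_h/a₀³ = m_e⁴e¹⁰/((4πε₀)⁵ℏ⁸) = 3.01e13 J/m³.
17 × 3.01e13 J/m³ = 5.12e14 J/m³

5.12e14 J/m³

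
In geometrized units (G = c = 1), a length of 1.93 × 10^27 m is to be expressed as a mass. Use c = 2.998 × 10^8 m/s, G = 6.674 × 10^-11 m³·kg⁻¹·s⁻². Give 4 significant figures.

2.599 × 10^54 kg

Length → mass via c²/G.
1.93 × 10^27 m × (c²/G) = 2.599 × 10^54 kg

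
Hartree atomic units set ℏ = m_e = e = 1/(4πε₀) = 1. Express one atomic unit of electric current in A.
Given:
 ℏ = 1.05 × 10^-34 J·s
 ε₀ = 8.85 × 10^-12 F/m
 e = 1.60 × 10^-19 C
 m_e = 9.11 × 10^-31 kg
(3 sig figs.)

6.67 × 10^-3 A

From ℏ = m_e = e = 1/(4πε₀) = 1 the current scale is I_au = e E_h/ℏ = m_e e⁵/((4πε₀)²ℏ³).
E_h = 4.38 × 10^-18 J
e·E_h/ℏ = 6.67 × 10^-3 A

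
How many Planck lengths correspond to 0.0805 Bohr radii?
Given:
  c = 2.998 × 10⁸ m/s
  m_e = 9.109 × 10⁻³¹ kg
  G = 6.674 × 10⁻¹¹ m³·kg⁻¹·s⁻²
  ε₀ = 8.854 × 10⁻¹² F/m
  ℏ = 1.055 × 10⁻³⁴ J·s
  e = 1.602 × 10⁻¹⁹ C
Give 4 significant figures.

Bohr radius: a₀ = 4πε₀ℏ²/(m_e e²) = 5.297 × 10⁻¹¹ m
Planck length: ℓ_P = √(ℏG/c³) = 1.616 × 10⁻³⁵ m
0.0805 × 5.297 × 10⁻¹¹ / 1.616 × 10⁻³⁵ = 2.638 × 10²³

2.638 × 10²³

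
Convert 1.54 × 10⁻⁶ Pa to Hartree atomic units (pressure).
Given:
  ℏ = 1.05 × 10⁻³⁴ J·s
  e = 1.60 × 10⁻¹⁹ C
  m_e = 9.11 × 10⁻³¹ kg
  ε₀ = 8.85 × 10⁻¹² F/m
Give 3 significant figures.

atomic unit of pressure: P_au = E_h/a₀³ = m_e⁴e¹⁰/((4πε₀)⁵ℏ⁸) = 3.01 × 10¹³ Pa.
1.54 × 10⁻⁶ / 3.01 × 10¹³ = 5.11 × 10⁻²⁰

5.11 × 10⁻²⁰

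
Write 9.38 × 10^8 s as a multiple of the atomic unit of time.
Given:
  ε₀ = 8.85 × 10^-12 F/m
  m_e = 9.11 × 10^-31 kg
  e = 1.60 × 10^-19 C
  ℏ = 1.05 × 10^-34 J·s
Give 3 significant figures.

3.91 × 10^25

atomic unit of time: τ_au = (4πε₀)²ℏ³/(m_e e⁴) = 2.40 × 10^-17 s.
9.38 × 10^8 / 2.40 × 10^-17 = 3.91 × 10^25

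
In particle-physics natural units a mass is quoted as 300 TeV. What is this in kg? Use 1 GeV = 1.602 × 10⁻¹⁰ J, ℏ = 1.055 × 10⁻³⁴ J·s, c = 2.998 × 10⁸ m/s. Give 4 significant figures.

Mass is [E]/c²; divide by c².
1 GeV → 1/c² × (1 GeV in J) = 1.782 × 10⁻²⁷ kg.
Convert the energy scale: 300 TeV = 3.00 × 10⁵ GeV.
Result: 3.00 × 10⁵ × 1.782 × 10⁻²⁷ = 5.347 × 10⁻²² kg.

5.347 × 10⁻²² kg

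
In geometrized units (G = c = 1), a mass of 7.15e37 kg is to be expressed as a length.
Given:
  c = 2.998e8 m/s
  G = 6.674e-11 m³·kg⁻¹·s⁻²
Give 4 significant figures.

In G = c = 1 units mass has dimensions of length; the conversion factor is G/c².
7.15e37 kg × (G/c²) = 5.309e10 m

5.309e10 m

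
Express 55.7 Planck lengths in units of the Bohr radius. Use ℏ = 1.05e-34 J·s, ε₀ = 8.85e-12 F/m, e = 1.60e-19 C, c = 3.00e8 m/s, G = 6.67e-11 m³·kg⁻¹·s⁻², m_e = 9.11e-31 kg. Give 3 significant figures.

1.71e-23

Planck length: ℓ_P = √(ℏG/c³) = 1.61e-35 m
Bohr radius: a₀ = 4πε₀ℏ²/(m_e e²) = 5.26e-11 m
55.7 × 1.61e-35 / 5.26e-11 = 1.71e-23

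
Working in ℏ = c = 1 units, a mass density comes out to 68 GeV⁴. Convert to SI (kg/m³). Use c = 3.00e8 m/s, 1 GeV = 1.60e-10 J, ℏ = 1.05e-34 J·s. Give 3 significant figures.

Mass density is [E]/(c²[L]³) = [E]⁴/(ℏ³c⁵).
1 GeV⁴ → 1/(ℏ³c⁵) × (1 GeV in J)⁴ = 2.33e20 kg/m³.
Result: 68 × 2.33e20 = 1.58e22 kg/m³.

1.58e22 kg/m³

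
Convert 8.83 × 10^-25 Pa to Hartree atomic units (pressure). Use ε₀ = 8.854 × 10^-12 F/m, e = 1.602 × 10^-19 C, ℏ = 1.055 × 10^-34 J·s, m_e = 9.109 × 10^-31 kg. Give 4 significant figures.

3.015 × 10^-38

atomic unit of pressure: P_au = E_h/a₀³ = m_e⁴e¹⁰/((4πε₀)⁵ℏ⁸) = 2.929 × 10^13 Pa.
8.83 × 10^-25 / 2.929 × 10^13 = 3.015 × 10^-38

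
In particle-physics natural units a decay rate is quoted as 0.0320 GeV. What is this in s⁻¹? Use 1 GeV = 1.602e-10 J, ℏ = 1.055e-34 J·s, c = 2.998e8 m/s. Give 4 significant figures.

A rate is [E]/ℏ; divide by ℏ.
1 GeV → 1/ℏ × (1 GeV in J) = 1.518e24 s⁻¹.
Result: 0.0320 × 1.518e24 = 4.859e22 s⁻¹.

4.859e22 s⁻¹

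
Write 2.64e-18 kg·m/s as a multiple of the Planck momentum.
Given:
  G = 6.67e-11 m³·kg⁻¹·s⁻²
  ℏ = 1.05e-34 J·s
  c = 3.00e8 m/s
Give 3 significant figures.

Planck momentum: p_P = √(ℏc³/G) = 6.52 kg·m/s.
2.64e-18 / 6.52 = 4.05e-19

4.05e-19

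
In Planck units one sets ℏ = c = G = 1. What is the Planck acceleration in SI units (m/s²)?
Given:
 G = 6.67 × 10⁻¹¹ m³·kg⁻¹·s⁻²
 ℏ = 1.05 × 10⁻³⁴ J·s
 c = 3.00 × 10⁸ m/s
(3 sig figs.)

a_P = √(c⁷/(ℏG))
  = √(3.12 × 10¹⁰³)
  = 5.59 × 10⁵¹ m/s²

5.59 × 10⁵¹ m/s²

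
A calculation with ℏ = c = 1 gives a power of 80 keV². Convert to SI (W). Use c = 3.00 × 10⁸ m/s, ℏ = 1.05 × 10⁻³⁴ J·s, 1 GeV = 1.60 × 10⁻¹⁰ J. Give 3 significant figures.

1.95 × 10⁴ W

Power is [E]/[T] = [E]²/ℏ.
1 GeV² → 1/ℏ × (1 GeV in J)² = 2.44 × 10¹⁴ W.
Convert the energy scale: 80 keV² = 8.00 × 10⁻¹¹ GeV².
Result: 8.00 × 10⁻¹¹ × 2.44 × 10¹⁴ = 1.95 × 10⁴ W.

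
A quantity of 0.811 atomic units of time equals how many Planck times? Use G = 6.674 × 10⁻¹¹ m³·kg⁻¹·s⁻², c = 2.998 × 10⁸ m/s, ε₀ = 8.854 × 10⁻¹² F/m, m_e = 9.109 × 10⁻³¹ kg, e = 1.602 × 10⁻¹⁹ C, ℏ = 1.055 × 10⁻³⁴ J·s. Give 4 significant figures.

atomic unit of time: τ_au = (4πε₀)²ℏ³/(m_e e⁴) = 2.423 × 10⁻¹⁷ s
Planck time: t_P = √(ℏG/c⁵) = 5.392 × 10⁻⁴⁴ s
0.811 × 2.423 × 10⁻¹⁷ / 5.392 × 10⁻⁴⁴ = 3.644 × 10²⁶

3.644 × 10²⁶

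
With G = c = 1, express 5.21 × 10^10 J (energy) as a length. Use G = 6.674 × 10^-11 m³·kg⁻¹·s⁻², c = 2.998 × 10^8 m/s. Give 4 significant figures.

Energy → length via G/c⁴.
5.21 × 10^10 J × (G/c⁴) = 4.304 × 10^-34 m

4.304 × 10^-34 m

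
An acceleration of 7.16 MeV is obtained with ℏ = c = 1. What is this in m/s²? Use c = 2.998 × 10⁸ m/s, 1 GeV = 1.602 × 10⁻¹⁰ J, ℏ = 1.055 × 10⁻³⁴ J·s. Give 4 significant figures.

3.260 × 10³⁰ m/s²

Acceleration is [L]/[T]² = c·[E]/ℏ.
1 GeV → c/ℏ × (1 GeV in J) = 4.552 × 10³² m/s².
Convert the energy scale: 7.16 MeV = 7.16 × 10⁻³ GeV.
Result: 7.16 × 10⁻³ × 4.552 × 10³² = 3.260 × 10³⁰ m/s².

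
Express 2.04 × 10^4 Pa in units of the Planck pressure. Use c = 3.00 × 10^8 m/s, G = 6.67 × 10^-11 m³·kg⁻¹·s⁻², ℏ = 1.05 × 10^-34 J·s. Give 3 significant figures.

4.36 × 10^-110

Planck pressure: p_P = c⁷/(ℏG²) = 4.68 × 10^113 Pa.
2.04 × 10^4 / 4.68 × 10^113 = 4.36 × 10^-110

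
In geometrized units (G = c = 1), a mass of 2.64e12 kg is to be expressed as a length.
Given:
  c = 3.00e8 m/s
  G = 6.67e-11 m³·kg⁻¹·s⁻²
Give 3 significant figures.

1.96e-15 m

In G = c = 1 units mass has dimensions of length; the conversion factor is G/c².
2.64e12 kg × (G/c²) = 1.96e-15 m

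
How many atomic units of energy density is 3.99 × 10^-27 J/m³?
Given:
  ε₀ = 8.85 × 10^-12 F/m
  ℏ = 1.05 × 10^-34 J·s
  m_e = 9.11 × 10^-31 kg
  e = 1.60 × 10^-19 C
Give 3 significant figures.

1.32 × 10^-40

atomic unit of energy density: u_au = E_h/a₀³ = m_e⁴e¹⁰/((4πε₀)⁵ℏ⁸) = 3.01 × 10^13 J/m³.
3.99 × 10^-27 / 3.01 × 10^13 = 1.32 × 10^-40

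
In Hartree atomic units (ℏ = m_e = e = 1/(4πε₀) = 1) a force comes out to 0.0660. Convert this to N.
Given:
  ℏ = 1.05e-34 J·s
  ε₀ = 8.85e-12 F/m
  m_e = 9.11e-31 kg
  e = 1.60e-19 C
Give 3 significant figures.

5.50e-9 N

One atomic unit of force: F_au = E_h/a₀ = m_e²e⁶/((4πε₀)³ℏ⁴) = 8.33e-8 N.
0.0660 × 8.33e-8 N = 5.50e-9 N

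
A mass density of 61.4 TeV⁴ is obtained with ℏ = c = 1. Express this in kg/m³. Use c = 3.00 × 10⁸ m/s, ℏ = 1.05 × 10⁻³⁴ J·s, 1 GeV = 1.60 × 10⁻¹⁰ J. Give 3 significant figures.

1.43 × 10³⁴ kg/m³

Mass density is [E]/(c²[L]³) = [E]⁴/(ℏ³c⁵).
1 GeV⁴ → 1/(ℏ³c⁵) × (1 GeV in J)⁴ = 2.33 × 10²⁰ kg/m³.
Convert the energy scale: 61.4 TeV⁴ = 6.14 × 10¹³ GeV⁴.
Result: 6.14 × 10¹³ × 2.33 × 10²⁰ = 1.43 × 10³⁴ kg/m³.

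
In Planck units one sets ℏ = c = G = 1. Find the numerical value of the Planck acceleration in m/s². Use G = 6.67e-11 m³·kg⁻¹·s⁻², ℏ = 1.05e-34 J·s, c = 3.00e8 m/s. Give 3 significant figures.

5.59e51 m/s²

a_P = √(c⁷/(ℏG))
  = √(3.12e103)
  = 5.59e51 m/s²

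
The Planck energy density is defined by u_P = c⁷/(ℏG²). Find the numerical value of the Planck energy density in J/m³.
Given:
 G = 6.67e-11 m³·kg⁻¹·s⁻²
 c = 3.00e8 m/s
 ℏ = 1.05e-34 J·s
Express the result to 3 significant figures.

4.68e113 J/m³

u_P = c⁷/(ℏG²)
  = 2.19e59 / 4.67e-55
  = 4.68e113 J/m³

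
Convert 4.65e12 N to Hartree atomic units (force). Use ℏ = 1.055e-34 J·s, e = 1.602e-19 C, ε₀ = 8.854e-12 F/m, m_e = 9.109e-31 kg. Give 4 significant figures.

5.657e19

atomic unit of force: F_au = E_h/a₀ = m_e²e⁶/((4πε₀)³ℏ⁴) = 8.220e-8 N.
4.65e12 / 8.220e-8 = 5.657e19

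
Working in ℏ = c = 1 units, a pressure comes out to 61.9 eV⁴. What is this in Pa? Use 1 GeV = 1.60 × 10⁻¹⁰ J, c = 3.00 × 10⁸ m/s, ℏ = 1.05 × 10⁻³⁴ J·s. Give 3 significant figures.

Pressure is [E]/[L]³ = [E]⁴/(ℏc)³.
1 GeV⁴ → 1/(ℏc)³ × (1 GeV in J)⁴ = 2.10 × 10³⁷ Pa.
Convert the energy scale: 61.9 eV⁴ = 6.19 × 10⁻³⁵ GeV⁴.
Result: 6.19 × 10⁻³⁵ × 2.10 × 10³⁷ = 1.30 × 10³ Pa.

1.30 × 10³ Pa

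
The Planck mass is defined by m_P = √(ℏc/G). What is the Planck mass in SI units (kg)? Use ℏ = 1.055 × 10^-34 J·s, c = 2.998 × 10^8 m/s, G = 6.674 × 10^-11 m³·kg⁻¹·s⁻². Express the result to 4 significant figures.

m_P = √(ℏc/G)
  = √(4.739 × 10^-16)
  = 2.177 × 10^-8 kg

2.177 × 10^-8 kg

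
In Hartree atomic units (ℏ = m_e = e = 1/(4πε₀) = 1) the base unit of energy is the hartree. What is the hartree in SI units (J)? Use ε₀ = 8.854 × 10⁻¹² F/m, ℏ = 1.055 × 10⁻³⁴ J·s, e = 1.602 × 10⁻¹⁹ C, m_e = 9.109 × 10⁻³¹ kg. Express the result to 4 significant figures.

4.354 × 10⁻¹⁸ J

E_h = m_e e⁴/(4πε₀ℏ)²
  = 6.000 × 10⁻¹⁰⁶ / 1.378 × 10⁻⁸⁸
  = 4.354 × 10⁻¹⁸ J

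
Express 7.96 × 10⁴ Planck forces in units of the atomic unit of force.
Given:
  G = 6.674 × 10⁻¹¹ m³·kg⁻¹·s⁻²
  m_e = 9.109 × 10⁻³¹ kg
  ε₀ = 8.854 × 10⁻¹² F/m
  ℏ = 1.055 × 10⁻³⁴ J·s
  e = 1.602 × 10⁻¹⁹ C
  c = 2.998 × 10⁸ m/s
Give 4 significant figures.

1.172 × 10⁵⁶

Planck force: F_P = c⁴/G = 1.210 × 10⁴⁴ N
atomic unit of force: F_au = E_h/a₀ = m_e²e⁶/((4πε₀)³ℏ⁴) = 8.220 × 10⁻⁸ N
7.96 × 10⁴ × 1.210 × 10⁴⁴ / 8.220 × 10⁻⁸ = 1.172 × 10⁵⁶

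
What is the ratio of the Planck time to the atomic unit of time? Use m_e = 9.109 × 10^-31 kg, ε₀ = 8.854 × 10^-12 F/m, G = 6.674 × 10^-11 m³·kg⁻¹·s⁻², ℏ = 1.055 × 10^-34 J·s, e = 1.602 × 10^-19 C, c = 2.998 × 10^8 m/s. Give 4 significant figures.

Planck time: t_P = √(ℏG/c⁵) = 5.392 × 10^-44 s
atomic unit of time: τ_au = (4πε₀)²ℏ³/(m_e e⁴) = 2.423 × 10^-17 s
ratio = 5.392 × 10^-44 / 2.423 × 10^-17 = 2.225 × 10^-27

2.225 × 10^-27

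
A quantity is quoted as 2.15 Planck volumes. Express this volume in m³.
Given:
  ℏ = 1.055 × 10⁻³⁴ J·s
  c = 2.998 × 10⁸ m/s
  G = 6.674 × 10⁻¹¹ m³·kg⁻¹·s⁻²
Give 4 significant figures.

One Planck volume: V_P = (ℏG/c³)^(3/2) = 4.224 × 10⁻¹⁰⁵ m³.
2.15 × 4.224 × 10⁻¹⁰⁵ m³ = 9.081 × 10⁻¹⁰⁵ m³

9.081 × 10⁻¹⁰⁵ m³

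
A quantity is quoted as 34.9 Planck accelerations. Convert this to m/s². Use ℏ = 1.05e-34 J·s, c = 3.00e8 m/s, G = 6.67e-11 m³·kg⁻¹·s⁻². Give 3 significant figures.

1.95e53 m/s²

One Planck acceleration: a_P = √(c⁷/(ℏG)) = 5.59e51 m/s².
34.9 × 5.59e51 m/s² = 1.95e53 m/s²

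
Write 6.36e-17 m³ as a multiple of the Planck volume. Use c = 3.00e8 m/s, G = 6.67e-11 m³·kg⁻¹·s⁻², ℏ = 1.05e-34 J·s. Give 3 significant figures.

1.52e88

Planck volume: V_P = (ℏG/c³)^(3/2) = 4.18e-105 m³.
6.36e-17 / 4.18e-105 = 1.52e88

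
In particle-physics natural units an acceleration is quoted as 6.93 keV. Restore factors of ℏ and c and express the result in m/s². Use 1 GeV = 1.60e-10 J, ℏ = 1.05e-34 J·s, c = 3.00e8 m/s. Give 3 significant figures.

3.17e27 m/s²

Acceleration is [L]/[T]² = c·[E]/ℏ.
1 GeV → c/ℏ × (1 GeV in J) = 4.57e32 m/s².
Convert the energy scale: 6.93 keV = 6.93e-6 GeV.
Result: 6.93e-6 × 4.57e32 = 3.17e27 m/s².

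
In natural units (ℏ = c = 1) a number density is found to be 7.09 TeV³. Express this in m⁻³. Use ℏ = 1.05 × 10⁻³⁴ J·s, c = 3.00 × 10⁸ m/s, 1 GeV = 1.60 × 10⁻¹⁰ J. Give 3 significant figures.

Number density is [L]⁻³ = [E]³/(ℏc)³.
1 GeV³ → 1/(ℏc)³ × (1 GeV in J)³ = 1.31 × 10⁴⁷ m⁻³.
Convert the energy scale: 7.09 TeV³ = 7.09 × 10⁹ GeV³.
Result: 7.09 × 10⁹ × 1.31 × 10⁴⁷ = 9.29 × 10⁵⁶ m⁻³.

9.29 × 10⁵⁶ m⁻³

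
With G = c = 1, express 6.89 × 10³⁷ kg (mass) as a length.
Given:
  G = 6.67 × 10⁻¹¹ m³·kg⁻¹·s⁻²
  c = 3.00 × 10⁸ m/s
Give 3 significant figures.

5.11 × 10¹⁰ m

In G = c = 1 units mass has dimensions of length; the conversion factor is G/c².
6.89 × 10³⁷ kg × (G/c²) = 5.11 × 10¹⁰ m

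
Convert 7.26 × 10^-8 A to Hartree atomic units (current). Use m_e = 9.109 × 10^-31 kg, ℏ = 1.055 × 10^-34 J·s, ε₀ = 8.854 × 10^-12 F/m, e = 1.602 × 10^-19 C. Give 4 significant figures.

atomic unit of electric current: I_au = e E_h/ℏ = m_e e⁵/((4πε₀)²ℏ³) = 6.612 × 10^-3 A.
7.26 × 10^-8 / 6.612 × 10^-3 = 1.098 × 10^-5

1.098 × 10^-5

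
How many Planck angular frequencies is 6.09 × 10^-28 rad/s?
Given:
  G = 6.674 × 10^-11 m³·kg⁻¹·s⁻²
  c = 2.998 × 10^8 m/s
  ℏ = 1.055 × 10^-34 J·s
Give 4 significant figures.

3.284 × 10^-71

Planck angular frequency: ω_P = √(c⁵/(ℏG)) = 1.855 × 10^43 rad/s.
6.09 × 10^-28 / 1.855 × 10^43 = 3.284 × 10^-71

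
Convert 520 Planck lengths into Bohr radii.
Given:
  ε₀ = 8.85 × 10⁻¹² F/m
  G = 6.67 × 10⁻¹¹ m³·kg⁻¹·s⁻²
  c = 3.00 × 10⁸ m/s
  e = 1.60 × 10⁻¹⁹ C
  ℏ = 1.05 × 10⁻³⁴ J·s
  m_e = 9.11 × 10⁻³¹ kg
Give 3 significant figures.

Planck length: ℓ_P = √(ℏG/c³) = 1.61 × 10⁻³⁵ m
Bohr radius: a₀ = 4πε₀ℏ²/(m_e e²) = 5.26 × 10⁻¹¹ m
520 × 1.61 × 10⁻³⁵ / 5.26 × 10⁻¹¹ = 1.59 × 10⁻²²

1.59 × 10⁻²²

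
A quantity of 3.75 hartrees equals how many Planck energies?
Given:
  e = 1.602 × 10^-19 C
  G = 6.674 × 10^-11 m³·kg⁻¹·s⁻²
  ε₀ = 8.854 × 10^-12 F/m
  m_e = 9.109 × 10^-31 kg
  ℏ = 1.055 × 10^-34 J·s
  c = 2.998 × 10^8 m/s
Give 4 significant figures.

8.345 × 10^-27

hartree: E_h = m_e e⁴/(4πε₀ℏ)² = 4.354 × 10^-18 J
Planck energy: E_P = √(ℏc⁵/G) = 1.957 × 10^9 J
3.75 × 4.354 × 10^-18 / 1.957 × 10^9 = 8.345 × 10^-27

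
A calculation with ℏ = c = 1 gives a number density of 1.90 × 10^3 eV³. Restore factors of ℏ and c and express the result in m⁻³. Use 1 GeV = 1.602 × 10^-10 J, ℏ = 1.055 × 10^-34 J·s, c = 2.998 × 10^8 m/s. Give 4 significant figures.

2.469 × 10^23 m⁻³

Number density is [L]⁻³ = [E]³/(ℏc)³.
1 GeV³ → 1/(ℏc)³ × (1 GeV in J)³ = 1.299 × 10^47 m⁻³.
Convert the energy scale: 1.90 × 10^3 eV³ = 1.90 × 10^-24 GeV³.
Result: 1.90 × 10^-24 × 1.299 × 10^47 = 2.469 × 10^23 m⁻³.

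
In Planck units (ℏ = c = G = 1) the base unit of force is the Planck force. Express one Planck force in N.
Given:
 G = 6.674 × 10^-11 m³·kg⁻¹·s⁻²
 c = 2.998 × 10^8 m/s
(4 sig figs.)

F_P = c⁴/G
  = 8.078 × 10^33 / 6.674 × 10^-11
  = 1.210 × 10^44 N

1.210 × 10^44 N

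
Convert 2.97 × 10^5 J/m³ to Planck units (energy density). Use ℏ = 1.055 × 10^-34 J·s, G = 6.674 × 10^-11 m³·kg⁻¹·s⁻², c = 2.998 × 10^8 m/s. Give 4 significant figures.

Planck energy density: u_P = c⁷/(ℏG²) = 4.632 × 10^113 J/m³.
2.97 × 10^5 / 4.632 × 10^113 = 6.412 × 10^-109

6.412 × 10^-109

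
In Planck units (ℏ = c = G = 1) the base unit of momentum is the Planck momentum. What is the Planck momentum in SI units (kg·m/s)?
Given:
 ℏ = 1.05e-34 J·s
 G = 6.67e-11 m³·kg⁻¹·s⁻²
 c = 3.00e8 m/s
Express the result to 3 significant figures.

6.52 kg·m/s

p_P = √(ℏc³/G)
  = √(42.5)
  = 6.52 kg·m/s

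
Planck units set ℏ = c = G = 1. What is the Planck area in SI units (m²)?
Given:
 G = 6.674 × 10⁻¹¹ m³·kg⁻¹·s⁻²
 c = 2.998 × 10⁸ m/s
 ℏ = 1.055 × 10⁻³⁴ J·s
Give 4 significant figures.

2.613 × 10⁻⁷⁰ m²

Dimensional analysis gives A_P = ℏG/c³.
  = 7.041 × 10⁻⁴⁵ / 2.695 × 10²⁵
  = 2.613 × 10⁻⁷⁰ m²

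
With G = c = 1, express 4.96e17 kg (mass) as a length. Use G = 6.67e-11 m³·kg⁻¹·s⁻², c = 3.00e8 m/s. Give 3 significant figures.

3.68e-10 m

In G = c = 1 units mass has dimensions of length; the conversion factor is G/c².
4.96e17 kg × (G/c²) = 3.68e-10 m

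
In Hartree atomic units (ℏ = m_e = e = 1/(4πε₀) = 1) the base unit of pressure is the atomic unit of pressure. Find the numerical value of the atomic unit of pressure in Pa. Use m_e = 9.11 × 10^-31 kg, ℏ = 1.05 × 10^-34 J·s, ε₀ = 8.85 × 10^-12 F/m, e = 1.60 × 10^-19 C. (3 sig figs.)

P_au = E_h/a₀³ = m_e⁴e¹⁰/((4πε₀)⁵ℏ⁸)
E_h = 4.38 × 10^-18 J
a₀ = 5.26 × 10^-11 m
E_h/a₀³ = 3.01 × 10^13 Pa

3.01 × 10^13 Pa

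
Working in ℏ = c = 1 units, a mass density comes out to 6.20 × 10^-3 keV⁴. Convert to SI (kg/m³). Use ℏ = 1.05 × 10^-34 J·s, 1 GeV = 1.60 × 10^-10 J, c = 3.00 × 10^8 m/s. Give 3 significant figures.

1.44 × 10^-6 kg/m³

Mass density is [E]/(c²[L]³) = [E]⁴/(ℏ³c⁵).
1 GeV⁴ → 1/(ℏ³c⁵) × (1 GeV in J)⁴ = 2.33 × 10^20 kg/m³.
Convert the energy scale: 6.20 × 10^-3 keV⁴ = 6.20 × 10^-27 GeV⁴.
Result: 6.20 × 10^-27 × 2.33 × 10^20 = 1.44 × 10^-6 kg/m³.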